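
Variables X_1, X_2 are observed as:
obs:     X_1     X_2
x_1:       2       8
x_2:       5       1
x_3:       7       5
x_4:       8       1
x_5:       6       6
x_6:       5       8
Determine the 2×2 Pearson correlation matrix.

Step 1 — column means:
  mean(X_1) = (2 + 5 + 7 + 8 + 6 + 5) / 6 = 33/6 = 5.5
  mean(X_2) = (8 + 1 + 5 + 1 + 6 + 8) / 6 = 29/6 = 4.8333

Step 2 — sample variances and covariances s[i,j] = (1/(n-1)) · Σ_k (x_{k,i} - mean_i) · (x_{k,j} - mean_j), with n-1 = 5:
  s[X_1,X_1] = ((-3.5)·(-3.5) + (-0.5)·(-0.5) + (1.5)·(1.5) + (2.5)·(2.5) + (0.5)·(0.5) + (-0.5)·(-0.5)) / 5 = 21.5/5 = 4.3
  s[X_1,X_2] = ((-3.5)·(3.1667) + (-0.5)·(-3.8333) + (1.5)·(0.1667) + (2.5)·(-3.8333) + (0.5)·(1.1667) + (-0.5)·(3.1667)) / 5 = -19.5/5 = -3.9
  s[X_2,X_2] = ((3.1667)·(3.1667) + (-3.8333)·(-3.8333) + (0.1667)·(0.1667) + (-3.8333)·(-3.8333) + (1.1667)·(1.1667) + (3.1667)·(3.1667)) / 5 = 50.8333/5 = 10.1667
  Sample standard deviations s_i = √(s[i,i]):
  s(X_1) = √(4.3) = 2.0736
  s(X_2) = √(10.1667) = 3.1885

Step 3 — r_{ij} = s_{ij} / (s_i · s_j):
  r[X_1,X_1] = 1 (diagonal).
  r[X_1,X_2] = -3.9 / (2.0736 · 3.1885) = -3.9 / 6.6119 = -0.5898
  r[X_2,X_2] = 1 (diagonal).

R is symmetric with unit diagonal. Assembling:

R = [[1, -0.5898],
 [-0.5898, 1]]


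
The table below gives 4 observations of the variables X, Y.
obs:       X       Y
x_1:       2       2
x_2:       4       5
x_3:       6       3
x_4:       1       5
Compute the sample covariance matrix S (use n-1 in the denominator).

Step 1 — column means:
  mean(X) = (2 + 4 + 6 + 1) / 4 = 13/4 = 3.25
  mean(Y) = (2 + 5 + 3 + 5) / 4 = 15/4 = 3.75

Step 2 — sample covariance S[i,j] = (1/(n-1)) · Σ_k (x_{k,i} - mean_i) · (x_{k,j} - mean_j), with n-1 = 3.
  S[X,X] = ((-1.25)·(-1.25) + (0.75)·(0.75) + (2.75)·(2.75) + (-2.25)·(-2.25)) / 3 = 14.75/3 = 4.9167
  S[X,Y] = ((-1.25)·(-1.75) + (0.75)·(1.25) + (2.75)·(-0.75) + (-2.25)·(1.25)) / 3 = -1.75/3 = -0.5833
  S[Y,Y] = ((-1.75)·(-1.75) + (1.25)·(1.25) + (-0.75)·(-0.75) + (1.25)·(1.25)) / 3 = 6.75/3 = 2.25

S is symmetric (S[j,i] = S[i,j]). Assembling:

S = [[4.9167, -0.5833],
 [-0.5833, 2.25]]


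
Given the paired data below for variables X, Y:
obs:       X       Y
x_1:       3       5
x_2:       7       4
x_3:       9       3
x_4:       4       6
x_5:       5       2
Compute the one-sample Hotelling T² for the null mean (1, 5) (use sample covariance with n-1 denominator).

Step 1 — sample mean vector:
  mean(X) = (3 + 7 + 9 + 4 + 5) / 5 = 28/5 = 5.6
  mean(Y) = (5 + 4 + 3 + 6 + 2) / 5 = 20/5 = 4
  x̄ = (5.6, 4),  deviation x̄ - mu_0 = (5.6, 4) - (1, 5) = (4.6, -1).

Step 2 — sample covariance matrix, S[i,j] = (1/(n-1)) · Σ_k (x_{k,i} - mean_i) · (x_{k,j} - mean_j), divisor n-1 = 4:
  S[X,X] = ((-2.6)·(-2.6) + (1.4)·(1.4) + (3.4)·(3.4) + (-1.6)·(-1.6) + (-0.6)·(-0.6)) / 4 = 23.2/4 = 5.8
  S[X,Y] = ((-2.6)·(1) + (1.4)·(0) + (3.4)·(-1) + (-1.6)·(2) + (-0.6)·(-2)) / 4 = -8/4 = -2
  S[Y,Y] = ((1)·(1) + (0)·(0) + (-1)·(-1) + (2)·(2) + (-2)·(-2)) / 4 = 10/4 = 2.5
  S = [[5.8, -2],
 [-2, 2.5]].

Step 3 — invert S. det(S) = 5.8·2.5 - (-2)² = 10.5.
  S^{-1} = (1/det) · [[d, -b], [-b, a]] = [[0.2381, 0.1905],
 [0.1905, 0.5524]].

Step 4 — quadratic form (x̄ - mu_0)^T · S^{-1} · (x̄ - mu_0):
  S^{-1} · (x̄ - mu_0) = (0.9048, 0.3238),
  (x̄ - mu_0)^T · [...] = (4.6)·(0.9048) + (-1)·(0.3238) = 3.8381.

Step 5 — scale by n: T² = 5 · 3.8381 = 19.1905.

T² ≈ 19.1905


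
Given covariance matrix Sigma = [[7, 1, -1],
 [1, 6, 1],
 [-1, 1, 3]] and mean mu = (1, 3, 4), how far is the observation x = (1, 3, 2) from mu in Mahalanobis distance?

Step 1 — centre the observation: (x - mu) = (0, 0, -2).

Step 2 — invert Sigma (cofactor / det for 3×3, or solve directly):
  Sigma^{-1} = [[0.1574, -0.037, 0.0648],
 [-0.037, 0.1852, -0.0741],
 [0.0648, -0.0741, 0.3796]].

Step 3 — form the quadratic (x - mu)^T · Sigma^{-1} · (x - mu):
  Sigma^{-1} · (x - mu) = (-0.1296, 0.1481, -0.7593).
  (x - mu)^T · [Sigma^{-1} · (x - mu)] = (0)·(-0.1296) + (0)·(0.1481) + (-2)·(-0.7593) = 1.5185.

Step 4 — take square root: d = √(1.5185) ≈ 1.2323.

d(x, mu) = √(1.5185) ≈ 1.2323


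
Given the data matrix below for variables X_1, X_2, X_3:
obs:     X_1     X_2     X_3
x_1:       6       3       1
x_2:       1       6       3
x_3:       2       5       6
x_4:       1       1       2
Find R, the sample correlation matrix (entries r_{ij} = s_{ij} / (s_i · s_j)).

Step 1 — column means:
  mean(X_1) = (6 + 1 + 2 + 1) / 4 = 10/4 = 2.5
  mean(X_2) = (3 + 6 + 5 + 1) / 4 = 15/4 = 3.75
  mean(X_3) = (1 + 3 + 6 + 2) / 4 = 12/4 = 3

Step 2 — sample variances and covariances s[i,j] = (1/(n-1)) · Σ_k (x_{k,i} - mean_i) · (x_{k,j} - mean_j), with n-1 = 3:
  s[X_1,X_1] = ((3.5)·(3.5) + (-1.5)·(-1.5) + (-0.5)·(-0.5) + (-1.5)·(-1.5)) / 3 = 17/3 = 5.6667
  s[X_1,X_2] = ((3.5)·(-0.75) + (-1.5)·(2.25) + (-0.5)·(1.25) + (-1.5)·(-2.75)) / 3 = -2.5/3 = -0.8333
  s[X_1,X_3] = ((3.5)·(-2) + (-1.5)·(0) + (-0.5)·(3) + (-1.5)·(-1)) / 3 = -7/3 = -2.3333
  s[X_2,X_2] = ((-0.75)·(-0.75) + (2.25)·(2.25) + (1.25)·(1.25) + (-2.75)·(-2.75)) / 3 = 14.75/3 = 4.9167
  s[X_2,X_3] = ((-0.75)·(-2) + (2.25)·(0) + (1.25)·(3) + (-2.75)·(-1)) / 3 = 8/3 = 2.6667
  s[X_3,X_3] = ((-2)·(-2) + (0)·(0) + (3)·(3) + (-1)·(-1)) / 3 = 14/3 = 4.6667
  Sample standard deviations s_i = √(s[i,i]):
  s(X_1) = √(5.6667) = 2.3805
  s(X_2) = √(4.9167) = 2.2174
  s(X_3) = √(4.6667) = 2.1602

Step 3 — r_{ij} = s_{ij} / (s_i · s_j):
  r[X_1,X_1] = 1 (diagonal).
  r[X_1,X_2] = -0.8333 / (2.3805 · 2.2174) = -0.8333 / 5.2784 = -0.1579
  r[X_1,X_3] = -2.3333 / (2.3805 · 2.1602) = -2.3333 / 5.1424 = -0.4537
  r[X_2,X_2] = 1 (diagonal).
  r[X_2,X_3] = 2.6667 / (2.2174 · 2.1602) = 2.6667 / 4.79 = 0.5567
  r[X_3,X_3] = 1 (diagonal).

R is symmetric with unit diagonal. Assembling:

R = [[1, -0.1579, -0.4537],
 [-0.1579, 1, 0.5567],
 [-0.4537, 0.5567, 1]]


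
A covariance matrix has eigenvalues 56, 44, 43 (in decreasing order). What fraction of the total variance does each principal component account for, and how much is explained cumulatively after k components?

Step 1 — total variance = trace(Sigma) = Σ λ_i = 56 + 44 + 43 = 143.

Step 2 — fraction explained by component i = λ_i / Σ λ:
  PC1: 56/143 = 0.3916
  PC2: 44/143 = 0.3077
  PC3: 43/143 = 0.3007

Step 3 — cumulative fraction after k components = (λ_1 + ... + λ_k) / Σ λ:
  k = 1: 56/143 = 0.3916
  k = 2: (56 + 44)/143 = 100/143 = 0.6993
  k = 3: (56 + 44 + 43)/143 = 143/143 = 1

Summary (fraction, with percent):

explained: PC1 0.3916 (39.16%), PC2 0.3077 (30.77%), PC3 0.3007 (30.07%);  cumulative: 0.3916, 0.6993, 1


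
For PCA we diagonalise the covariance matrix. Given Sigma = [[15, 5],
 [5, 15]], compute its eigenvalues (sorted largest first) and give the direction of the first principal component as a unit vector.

Step 1 — characteristic polynomial of 2×2 Sigma:
  det(Sigma - λI) = λ² - trace · λ + det = 0.
  trace = 15 + 15 = 30, det = 15·15 - (5)² = 200.
Step 2 — discriminant:
  Δ = trace² - 4·det = 900 - 800 = 100.
Step 3 — eigenvalues:
  λ = (trace ± √Δ)/2 = (30 ± 10)/2,
  λ_1 = 20,  λ_2 = 10.

Step 4 — unit eigenvector for λ_1: solve (Sigma - λ_1 I)v = 0. First row:
  (15 - 20)·v_x + (5)·v_y = 0, i.e. (-5)·v_x + (5)·v_y = 0,
  so v ∝ (b, λ_1 - a) = (5, 5) = u.
  ||u|| = √((5)² + (5)²) = √(50) ≈ 7.0711,
  v_1 = u/||u|| ≈ (0.7071, 0.7071) (||v_1|| = 1).

λ_1 = 20,  λ_2 = 10;  v_1 ≈ (0.7071, 0.7071)


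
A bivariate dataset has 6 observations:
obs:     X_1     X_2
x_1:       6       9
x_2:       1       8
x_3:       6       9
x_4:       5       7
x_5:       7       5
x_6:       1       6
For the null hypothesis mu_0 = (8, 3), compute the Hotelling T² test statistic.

Step 1 — sample mean vector:
  mean(X_1) = (6 + 1 + 6 + 5 + 7 + 1) / 6 = 26/6 = 4.3333
  mean(X_2) = (9 + 8 + 9 + 7 + 5 + 6) / 6 = 44/6 = 7.3333
  x̄ = (4.3333, 7.3333),  deviation x̄ - mu_0 = (4.3333, 7.3333) - (8, 3) = (-3.6667, 4.3333).

Step 2 — sample covariance matrix, S[i,j] = (1/(n-1)) · Σ_k (x_{k,i} - mean_i) · (x_{k,j} - mean_j), divisor n-1 = 5:
  S[X_1,X_1] = ((1.6667)·(1.6667) + (-3.3333)·(-3.3333) + (1.6667)·(1.6667) + (0.6667)·(0.6667) + (2.6667)·(2.6667) + (-3.3333)·(-3.3333)) / 5 = 35.3333/5 = 7.0667
  S[X_1,X_2] = ((1.6667)·(1.6667) + (-3.3333)·(0.6667) + (1.6667)·(1.6667) + (0.6667)·(-0.3333) + (2.6667)·(-2.3333) + (-3.3333)·(-1.3333)) / 5 = 1.3333/5 = 0.2667
  S[X_2,X_2] = ((1.6667)·(1.6667) + (0.6667)·(0.6667) + (1.6667)·(1.6667) + (-0.3333)·(-0.3333) + (-2.3333)·(-2.3333) + (-1.3333)·(-1.3333)) / 5 = 13.3333/5 = 2.6667
  S = [[7.0667, 0.2667],
 [0.2667, 2.6667]].

Step 3 — invert S. det(S) = 7.0667·2.6667 - (0.2667)² = 18.7733.
  S^{-1} = (1/det) · [[d, -b], [-b, a]] = [[0.142, -0.0142],
 [-0.0142, 0.3764]].

Step 4 — quadratic form (x̄ - mu_0)^T · S^{-1} · (x̄ - mu_0):
  S^{-1} · (x̄ - mu_0) = (-0.5824, 1.6832),
  (x̄ - mu_0)^T · [...] = (-3.6667)·(-0.5824) + (4.3333)·(1.6832) = 9.4295.

Step 5 — scale by n: T² = 6 · 9.4295 = 56.5767.

T² ≈ 56.5767


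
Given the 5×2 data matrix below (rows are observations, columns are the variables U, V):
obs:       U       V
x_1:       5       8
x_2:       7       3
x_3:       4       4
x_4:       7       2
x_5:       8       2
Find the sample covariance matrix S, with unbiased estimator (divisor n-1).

Step 1 — column means:
  mean(U) = (5 + 7 + 4 + 7 + 8) / 5 = 31/5 = 6.2
  mean(V) = (8 + 3 + 4 + 2 + 2) / 5 = 19/5 = 3.8

Step 2 — sample covariance S[i,j] = (1/(n-1)) · Σ_k (x_{k,i} - mean_i) · (x_{k,j} - mean_j), with n-1 = 4.
  S[U,U] = ((-1.2)·(-1.2) + (0.8)·(0.8) + (-2.2)·(-2.2) + (0.8)·(0.8) + (1.8)·(1.8)) / 4 = 10.8/4 = 2.7
  S[U,V] = ((-1.2)·(4.2) + (0.8)·(-0.8) + (-2.2)·(0.2) + (0.8)·(-1.8) + (1.8)·(-1.8)) / 4 = -10.8/4 = -2.7
  S[V,V] = ((4.2)·(4.2) + (-0.8)·(-0.8) + (0.2)·(0.2) + (-1.8)·(-1.8) + (-1.8)·(-1.8)) / 4 = 24.8/4 = 6.2

S is symmetric (S[j,i] = S[i,j]). Assembling:

S = [[2.7, -2.7],
 [-2.7, 6.2]]


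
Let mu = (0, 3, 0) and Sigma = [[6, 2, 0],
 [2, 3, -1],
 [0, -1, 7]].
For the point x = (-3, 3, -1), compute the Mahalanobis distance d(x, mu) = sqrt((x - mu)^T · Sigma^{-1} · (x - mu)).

Step 1 — centre the observation: (x - mu) = (-3, 0, -1).

Step 2 — invert Sigma (cofactor / det for 3×3, or solve directly):
  Sigma^{-1} = [[0.2174, -0.1522, -0.0217],
 [-0.1522, 0.4565, 0.0652],
 [-0.0217, 0.0652, 0.1522]].

Step 3 — form the quadratic (x - mu)^T · Sigma^{-1} · (x - mu):
  Sigma^{-1} · (x - mu) = (-0.6304, 0.3913, -0.087).
  (x - mu)^T · [Sigma^{-1} · (x - mu)] = (-3)·(-0.6304) + (0)·(0.3913) + (-1)·(-0.087) = 1.9783.

Step 4 — take square root: d = √(1.9783) ≈ 1.4065.

d(x, mu) = √(1.9783) ≈ 1.4065


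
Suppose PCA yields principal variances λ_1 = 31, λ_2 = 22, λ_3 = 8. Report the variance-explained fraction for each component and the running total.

Step 1 — total variance = trace(Sigma) = Σ λ_i = 31 + 22 + 8 = 61.

Step 2 — fraction explained by component i = λ_i / Σ λ:
  PC1: 31/61 = 0.5082
  PC2: 22/61 = 0.3607
  PC3: 8/61 = 0.1311

Step 3 — cumulative fraction after k components = (λ_1 + ... + λ_k) / Σ λ:
  k = 1: 31/61 = 0.5082
  k = 2: (31 + 22)/61 = 53/61 = 0.8689
  k = 3: (31 + 22 + 8)/61 = 61/61 = 1

Summary (fraction, with percent):

explained: PC1 0.5082 (50.82%), PC2 0.3607 (36.07%), PC3 0.1311 (13.11%);  cumulative: 0.5082, 0.8689, 1


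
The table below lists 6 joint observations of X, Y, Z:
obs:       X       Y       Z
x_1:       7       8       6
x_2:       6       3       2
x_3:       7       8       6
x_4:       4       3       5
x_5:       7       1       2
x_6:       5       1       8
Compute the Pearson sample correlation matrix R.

Step 1 — column means:
  mean(X) = (7 + 6 + 7 + 4 + 7 + 5) / 6 = 36/6 = 6
  mean(Y) = (8 + 3 + 8 + 3 + 1 + 1) / 6 = 24/6 = 4
  mean(Z) = (6 + 2 + 6 + 5 + 2 + 8) / 6 = 29/6 = 4.8333

Step 2 — sample variances and covariances s[i,j] = (1/(n-1)) · Σ_k (x_{k,i} - mean_i) · (x_{k,j} - mean_j), with n-1 = 5:
  s[X,X] = ((1)·(1) + (0)·(0) + (1)·(1) + (-2)·(-2) + (1)·(1) + (-1)·(-1)) / 5 = 8/5 = 1.6
  s[X,Y] = ((1)·(4) + (0)·(-1) + (1)·(4) + (-2)·(-1) + (1)·(-3) + (-1)·(-3)) / 5 = 10/5 = 2
  s[X,Z] = ((1)·(1.1667) + (0)·(-2.8333) + (1)·(1.1667) + (-2)·(0.1667) + (1)·(-2.8333) + (-1)·(3.1667)) / 5 = -4/5 = -0.8
  s[Y,Y] = ((4)·(4) + (-1)·(-1) + (4)·(4) + (-1)·(-1) + (-3)·(-3) + (-3)·(-3)) / 5 = 52/5 = 10.4
  s[Y,Z] = ((4)·(1.1667) + (-1)·(-2.8333) + (4)·(1.1667) + (-1)·(0.1667) + (-3)·(-2.8333) + (-3)·(3.1667)) / 5 = 11/5 = 2.2
  s[Z,Z] = ((1.1667)·(1.1667) + (-2.8333)·(-2.8333) + (1.1667)·(1.1667) + (0.1667)·(0.1667) + (-2.8333)·(-2.8333) + (3.1667)·(3.1667)) / 5 = 28.8333/5 = 5.7667
  Sample standard deviations s_i = √(s[i,i]):
  s(X) = √(1.6) = 1.2649
  s(Y) = √(10.4) = 3.2249
  s(Z) = √(5.7667) = 2.4014

Step 3 — r_{ij} = s_{ij} / (s_i · s_j):
  r[X,X] = 1 (diagonal).
  r[X,Y] = 2 / (1.2649 · 3.2249) = 2 / 4.0792 = 0.4903
  r[X,Z] = -0.8 / (1.2649 · 2.4014) = -0.8 / 3.0375 = -0.2634
  r[Y,Y] = 1 (diagonal).
  r[Y,Z] = 2.2 / (3.2249 · 2.4014) = 2.2 / 7.7442 = 0.2841
  r[Z,Z] = 1 (diagonal).

R is symmetric with unit diagonal. Assembling:

R = [[1, 0.4903, -0.2634],
 [0.4903, 1, 0.2841],
 [-0.2634, 0.2841, 1]]


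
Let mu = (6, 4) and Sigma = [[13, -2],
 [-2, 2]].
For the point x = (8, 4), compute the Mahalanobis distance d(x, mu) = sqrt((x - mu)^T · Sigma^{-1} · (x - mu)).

Step 1 — centre the observation: (x - mu) = (2, 0).

Step 2 — invert Sigma. det(Sigma) = 13·2 - (-2)² = 22.
  Sigma^{-1} = (1/det) · [[d, -b], [-b, a]] = [[0.0909, 0.0909],
 [0.0909, 0.5909]].

Step 3 — form the quadratic (x - mu)^T · Sigma^{-1} · (x - mu):
  Sigma^{-1} · (x - mu) = (0.1818, 0.1818).
  (x - mu)^T · [Sigma^{-1} · (x - mu)] = (2)·(0.1818) + (0)·(0.1818) = 0.3636.

Step 4 — take square root: d = √(0.3636) ≈ 0.603.

d(x, mu) = √(0.3636) ≈ 0.603


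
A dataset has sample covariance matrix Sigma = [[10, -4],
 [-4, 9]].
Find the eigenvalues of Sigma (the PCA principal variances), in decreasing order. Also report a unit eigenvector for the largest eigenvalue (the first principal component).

Step 1 — characteristic polynomial of 2×2 Sigma:
  det(Sigma - λI) = λ² - trace · λ + det = 0.
  trace = 10 + 9 = 19, det = 10·9 - (-4)² = 74.
Step 2 — discriminant:
  Δ = trace² - 4·det = 361 - 296 = 65.
Step 3 — eigenvalues:
  λ = (trace ± √Δ)/2 = (19 ± 8.0623)/2,
  λ_1 = 13.5311,  λ_2 = 5.4689.

Step 4 — unit eigenvector for λ_1: solve (Sigma - λ_1 I)v = 0. First row:
  (10 - 13.5311)·v_x + (-4)·v_y = 0, i.e. (-3.5311)·v_x + (-4)·v_y = 0,
  so v ∝ (b, λ_1 - a) = (-4, 3.5311); multiply by -1 so the first entry is positive: u = (4, -3.5311).
  ||u|| = √((4)² + (-3.5311)²) = √(28.4689) ≈ 5.3356,
  v_1 = u/||u|| ≈ (0.7497, -0.6618) (||v_1|| = 1).

λ_1 = 13.5311,  λ_2 = 5.4689;  v_1 ≈ (0.7497, -0.6618)


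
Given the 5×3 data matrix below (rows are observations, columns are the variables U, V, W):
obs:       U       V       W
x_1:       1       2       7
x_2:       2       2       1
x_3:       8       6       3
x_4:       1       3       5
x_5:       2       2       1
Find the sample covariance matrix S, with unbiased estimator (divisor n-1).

Step 1 — column means:
  mean(U) = (1 + 2 + 8 + 1 + 2) / 5 = 14/5 = 2.8
  mean(V) = (2 + 2 + 6 + 3 + 2) / 5 = 15/5 = 3
  mean(W) = (7 + 1 + 3 + 5 + 1) / 5 = 17/5 = 3.4

Step 2 — sample covariance S[i,j] = (1/(n-1)) · Σ_k (x_{k,i} - mean_i) · (x_{k,j} - mean_j), with n-1 = 4.
  S[U,U] = ((-1.8)·(-1.8) + (-0.8)·(-0.8) + (5.2)·(5.2) + (-1.8)·(-1.8) + (-0.8)·(-0.8)) / 4 = 34.8/4 = 8.7
  S[U,V] = ((-1.8)·(-1) + (-0.8)·(-1) + (5.2)·(3) + (-1.8)·(0) + (-0.8)·(-1)) / 4 = 19/4 = 4.75
  S[U,W] = ((-1.8)·(3.6) + (-0.8)·(-2.4) + (5.2)·(-0.4) + (-1.8)·(1.6) + (-0.8)·(-2.4)) / 4 = -7.6/4 = -1.9
  S[V,V] = ((-1)·(-1) + (-1)·(-1) + (3)·(3) + (0)·(0) + (-1)·(-1)) / 4 = 12/4 = 3
  S[V,W] = ((-1)·(3.6) + (-1)·(-2.4) + (3)·(-0.4) + (0)·(1.6) + (-1)·(-2.4)) / 4 = 0/4 = 0
  S[W,W] = ((3.6)·(3.6) + (-2.4)·(-2.4) + (-0.4)·(-0.4) + (1.6)·(1.6) + (-2.4)·(-2.4)) / 4 = 27.2/4 = 6.8

S is symmetric (S[j,i] = S[i,j]). Assembling:

S = [[8.7, 4.75, -1.9],
 [4.75, 3, 0],
 [-1.9, 0, 6.8]]


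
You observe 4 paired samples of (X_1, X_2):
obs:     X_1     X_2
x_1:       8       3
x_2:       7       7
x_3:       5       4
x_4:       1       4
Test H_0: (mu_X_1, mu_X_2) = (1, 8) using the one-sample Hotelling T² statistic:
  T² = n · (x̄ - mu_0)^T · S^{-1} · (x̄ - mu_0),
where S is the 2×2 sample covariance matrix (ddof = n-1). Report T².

Step 1 — sample mean vector:
  mean(X_1) = (8 + 7 + 5 + 1) / 4 = 21/4 = 5.25
  mean(X_2) = (3 + 7 + 4 + 4) / 4 = 18/4 = 4.5
  x̄ = (5.25, 4.5),  deviation x̄ - mu_0 = (5.25, 4.5) - (1, 8) = (4.25, -3.5).

Step 2 — sample covariance matrix, S[i,j] = (1/(n-1)) · Σ_k (x_{k,i} - mean_i) · (x_{k,j} - mean_j), divisor n-1 = 3:
  S[X_1,X_1] = ((2.75)·(2.75) + (1.75)·(1.75) + (-0.25)·(-0.25) + (-4.25)·(-4.25)) / 3 = 28.75/3 = 9.5833
  S[X_1,X_2] = ((2.75)·(-1.5) + (1.75)·(2.5) + (-0.25)·(-0.5) + (-4.25)·(-0.5)) / 3 = 2.5/3 = 0.8333
  S[X_2,X_2] = ((-1.5)·(-1.5) + (2.5)·(2.5) + (-0.5)·(-0.5) + (-0.5)·(-0.5)) / 3 = 9/3 = 3
  S = [[9.5833, 0.8333],
 [0.8333, 3]].

Step 3 — invert S. det(S) = 9.5833·3 - (0.8333)² = 28.0556.
  S^{-1} = (1/det) · [[d, -b], [-b, a]] = [[0.1069, -0.0297],
 [-0.0297, 0.3416]].

Step 4 — quadratic form (x̄ - mu_0)^T · S^{-1} · (x̄ - mu_0):
  S^{-1} · (x̄ - mu_0) = (0.5584, -1.3218),
  (x̄ - mu_0)^T · [...] = (4.25)·(0.5584) + (-3.5)·(-1.3218) = 6.9995.

Step 5 — scale by n: T² = 4 · 6.9995 = 27.998.

T² ≈ 27.998


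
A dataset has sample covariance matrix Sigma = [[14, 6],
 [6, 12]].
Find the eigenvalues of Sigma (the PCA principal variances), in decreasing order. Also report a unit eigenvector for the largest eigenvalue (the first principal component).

Step 1 — characteristic polynomial of 2×2 Sigma:
  det(Sigma - λI) = λ² - trace · λ + det = 0.
  trace = 14 + 12 = 26, det = 14·12 - (6)² = 132.
Step 2 — discriminant:
  Δ = trace² - 4·det = 676 - 528 = 148.
Step 3 — eigenvalues:
  λ = (trace ± √Δ)/2 = (26 ± 12.1655)/2,
  λ_1 = 19.0828,  λ_2 = 6.9172.

Step 4 — unit eigenvector for λ_1: solve (Sigma - λ_1 I)v = 0. First row:
  (14 - 19.0828)·v_x + (6)·v_y = 0, i.e. (-5.0828)·v_x + (6)·v_y = 0,
  so v ∝ (b, λ_1 - a) = (6, 5.0828) = u.
  ||u|| = √((6)² + (5.0828)²) = √(61.8345) ≈ 7.8635,
  v_1 = u/||u|| ≈ (0.763, 0.6464) (||v_1|| = 1).

λ_1 = 19.0828,  λ_2 = 6.9172;  v_1 ≈ (0.763, 0.6464)


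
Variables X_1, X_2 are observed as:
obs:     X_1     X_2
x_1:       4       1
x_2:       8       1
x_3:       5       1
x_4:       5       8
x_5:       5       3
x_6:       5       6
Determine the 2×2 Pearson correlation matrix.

Step 1 — column means:
  mean(X_1) = (4 + 8 + 5 + 5 + 5 + 5) / 6 = 32/6 = 5.3333
  mean(X_2) = (1 + 1 + 1 + 8 + 3 + 6) / 6 = 20/6 = 3.3333

Step 2 — sample variances and covariances s[i,j] = (1/(n-1)) · Σ_k (x_{k,i} - mean_i) · (x_{k,j} - mean_j), with n-1 = 5:
  s[X_1,X_1] = ((-1.3333)·(-1.3333) + (2.6667)·(2.6667) + (-0.3333)·(-0.3333) + (-0.3333)·(-0.3333) + (-0.3333)·(-0.3333) + (-0.3333)·(-0.3333)) / 5 = 9.3333/5 = 1.8667
  s[X_1,X_2] = ((-1.3333)·(-2.3333) + (2.6667)·(-2.3333) + (-0.3333)·(-2.3333) + (-0.3333)·(4.6667) + (-0.3333)·(-0.3333) + (-0.3333)·(2.6667)) / 5 = -4.6667/5 = -0.9333
  s[X_2,X_2] = ((-2.3333)·(-2.3333) + (-2.3333)·(-2.3333) + (-2.3333)·(-2.3333) + (4.6667)·(4.6667) + (-0.3333)·(-0.3333) + (2.6667)·(2.6667)) / 5 = 45.3333/5 = 9.0667
  Sample standard deviations s_i = √(s[i,i]):
  s(X_1) = √(1.8667) = 1.3663
  s(X_2) = √(9.0667) = 3.0111

Step 3 — r_{ij} = s_{ij} / (s_i · s_j):
  r[X_1,X_1] = 1 (diagonal).
  r[X_1,X_2] = -0.9333 / (1.3663 · 3.0111) = -0.9333 / 4.1139 = -0.2269
  r[X_2,X_2] = 1 (diagonal).

R is symmetric with unit diagonal. Assembling:

R = [[1, -0.2269],
 [-0.2269, 1]]


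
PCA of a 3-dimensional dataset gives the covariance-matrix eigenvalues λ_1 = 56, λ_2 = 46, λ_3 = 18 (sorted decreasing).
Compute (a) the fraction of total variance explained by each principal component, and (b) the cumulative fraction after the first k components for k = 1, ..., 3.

Step 1 — total variance = trace(Sigma) = Σ λ_i = 56 + 46 + 18 = 120.

Step 2 — fraction explained by component i = λ_i / Σ λ:
  PC1: 56/120 = 0.4667
  PC2: 46/120 = 0.3833
  PC3: 18/120 = 0.15

Step 3 — cumulative fraction after k components = (λ_1 + ... + λ_k) / Σ λ:
  k = 1: 56/120 = 0.4667
  k = 2: (56 + 46)/120 = 102/120 = 0.85
  k = 3: (56 + 46 + 18)/120 = 120/120 = 1

Summary (fraction, with percent):

explained: PC1 0.4667 (46.67%), PC2 0.3833 (38.33%), PC3 0.15 (15%);  cumulative: 0.4667, 0.85, 1


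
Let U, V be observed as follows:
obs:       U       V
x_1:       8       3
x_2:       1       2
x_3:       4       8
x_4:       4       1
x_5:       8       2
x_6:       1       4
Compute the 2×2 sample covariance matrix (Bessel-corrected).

Step 1 — column means:
  mean(U) = (8 + 1 + 4 + 4 + 8 + 1) / 6 = 26/6 = 4.3333
  mean(V) = (3 + 2 + 8 + 1 + 2 + 4) / 6 = 20/6 = 3.3333

Step 2 — sample covariance S[i,j] = (1/(n-1)) · Σ_k (x_{k,i} - mean_i) · (x_{k,j} - mean_j), with n-1 = 5.
  S[U,U] = ((3.6667)·(3.6667) + (-3.3333)·(-3.3333) + (-0.3333)·(-0.3333) + (-0.3333)·(-0.3333) + (3.6667)·(3.6667) + (-3.3333)·(-3.3333)) / 5 = 49.3333/5 = 9.8667
  S[U,V] = ((3.6667)·(-0.3333) + (-3.3333)·(-1.3333) + (-0.3333)·(4.6667) + (-0.3333)·(-2.3333) + (3.6667)·(-1.3333) + (-3.3333)·(0.6667)) / 5 = -4.6667/5 = -0.9333
  S[V,V] = ((-0.3333)·(-0.3333) + (-1.3333)·(-1.3333) + (4.6667)·(4.6667) + (-2.3333)·(-2.3333) + (-1.3333)·(-1.3333) + (0.6667)·(0.6667)) / 5 = 31.3333/5 = 6.2667

S is symmetric (S[j,i] = S[i,j]). Assembling:

S = [[9.8667, -0.9333],
 [-0.9333, 6.2667]]


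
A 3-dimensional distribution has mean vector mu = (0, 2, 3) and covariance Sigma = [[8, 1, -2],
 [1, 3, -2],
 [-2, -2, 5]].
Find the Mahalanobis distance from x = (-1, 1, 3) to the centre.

Step 1 — centre the observation: (x - mu) = (-1, -1, 0).

Step 2 — invert Sigma (cofactor / det for 3×3, or solve directly):
  Sigma^{-1} = [[0.1392, -0.0127, 0.0506],
 [-0.0127, 0.4557, 0.1772],
 [0.0506, 0.1772, 0.2911]].

Step 3 — form the quadratic (x - mu)^T · Sigma^{-1} · (x - mu):
  Sigma^{-1} · (x - mu) = (-0.1266, -0.443, -0.2278).
  (x - mu)^T · [Sigma^{-1} · (x - mu)] = (-1)·(-0.1266) + (-1)·(-0.443) + (0)·(-0.2278) = 0.5696.

Step 4 — take square root: d = √(0.5696) ≈ 0.7547.

d(x, mu) = √(0.5696) ≈ 0.7547


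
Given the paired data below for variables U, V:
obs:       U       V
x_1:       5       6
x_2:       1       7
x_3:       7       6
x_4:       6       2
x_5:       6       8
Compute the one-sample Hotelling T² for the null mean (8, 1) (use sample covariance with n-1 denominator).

Step 1 — sample mean vector:
  mean(U) = (5 + 1 + 7 + 6 + 6) / 5 = 25/5 = 5
  mean(V) = (6 + 7 + 6 + 2 + 8) / 5 = 29/5 = 5.8
  x̄ = (5, 5.8),  deviation x̄ - mu_0 = (5, 5.8) - (8, 1) = (-3, 4.8).

Step 2 — sample covariance matrix, S[i,j] = (1/(n-1)) · Σ_k (x_{k,i} - mean_i) · (x_{k,j} - mean_j), divisor n-1 = 4:
  S[U,U] = ((0)·(0) + (-4)·(-4) + (2)·(2) + (1)·(1) + (1)·(1)) / 4 = 22/4 = 5.5
  S[U,V] = ((0)·(0.2) + (-4)·(1.2) + (2)·(0.2) + (1)·(-3.8) + (1)·(2.2)) / 4 = -6/4 = -1.5
  S[V,V] = ((0.2)·(0.2) + (1.2)·(1.2) + (0.2)·(0.2) + (-3.8)·(-3.8) + (2.2)·(2.2)) / 4 = 20.8/4 = 5.2
  S = [[5.5, -1.5],
 [-1.5, 5.2]].

Step 3 — invert S. det(S) = 5.5·5.2 - (-1.5)² = 26.35.
  S^{-1} = (1/det) · [[d, -b], [-b, a]] = [[0.1973, 0.0569],
 [0.0569, 0.2087]].

Step 4 — quadratic form (x̄ - mu_0)^T · S^{-1} · (x̄ - mu_0):
  S^{-1} · (x̄ - mu_0) = (-0.3188, 0.8311),
  (x̄ - mu_0)^T · [...] = (-3)·(-0.3188) + (4.8)·(0.8311) = 4.9457.

Step 5 — scale by n: T² = 5 · 4.9457 = 24.7287.

T² ≈ 24.7287


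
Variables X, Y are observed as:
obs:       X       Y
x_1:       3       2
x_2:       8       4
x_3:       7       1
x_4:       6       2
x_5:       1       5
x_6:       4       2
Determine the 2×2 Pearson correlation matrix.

Step 1 — column means:
  mean(X) = (3 + 8 + 7 + 6 + 1 + 4) / 6 = 29/6 = 4.8333
  mean(Y) = (2 + 4 + 1 + 2 + 5 + 2) / 6 = 16/6 = 2.6667

Step 2 — sample variances and covariances s[i,j] = (1/(n-1)) · Σ_k (x_{k,i} - mean_i) · (x_{k,j} - mean_j), with n-1 = 5:
  s[X,X] = ((-1.8333)·(-1.8333) + (3.1667)·(3.1667) + (2.1667)·(2.1667) + (1.1667)·(1.1667) + (-3.8333)·(-3.8333) + (-0.8333)·(-0.8333)) / 5 = 34.8333/5 = 6.9667
  s[X,Y] = ((-1.8333)·(-0.6667) + (3.1667)·(1.3333) + (2.1667)·(-1.6667) + (1.1667)·(-0.6667) + (-3.8333)·(2.3333) + (-0.8333)·(-0.6667)) / 5 = -7.3333/5 = -1.4667
  s[Y,Y] = ((-0.6667)·(-0.6667) + (1.3333)·(1.3333) + (-1.6667)·(-1.6667) + (-0.6667)·(-0.6667) + (2.3333)·(2.3333) + (-0.6667)·(-0.6667)) / 5 = 11.3333/5 = 2.2667
  Sample standard deviations s_i = √(s[i,i]):
  s(X) = √(6.9667) = 2.6394
  s(Y) = √(2.2667) = 1.5055

Step 3 — r_{ij} = s_{ij} / (s_i · s_j):
  r[X,X] = 1 (diagonal).
  r[X,Y] = -1.4667 / (2.6394 · 1.5055) = -1.4667 / 3.9738 = -0.3691
  r[Y,Y] = 1 (diagonal).

R is symmetric with unit diagonal. Assembling:

R = [[1, -0.3691],
 [-0.3691, 1]]


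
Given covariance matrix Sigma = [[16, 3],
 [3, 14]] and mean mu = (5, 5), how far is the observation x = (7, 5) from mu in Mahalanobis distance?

Step 1 — centre the observation: (x - mu) = (2, 0).

Step 2 — invert Sigma. det(Sigma) = 16·14 - (3)² = 215.
  Sigma^{-1} = (1/det) · [[d, -b], [-b, a]] = [[0.0651, -0.014],
 [-0.014, 0.0744]].

Step 3 — form the quadratic (x - mu)^T · Sigma^{-1} · (x - mu):
  Sigma^{-1} · (x - mu) = (0.1302, -0.0279).
  (x - mu)^T · [Sigma^{-1} · (x - mu)] = (2)·(0.1302) + (0)·(-0.0279) = 0.2605.

Step 4 — take square root: d = √(0.2605) ≈ 0.5104.

d(x, mu) = √(0.2605) ≈ 0.5104


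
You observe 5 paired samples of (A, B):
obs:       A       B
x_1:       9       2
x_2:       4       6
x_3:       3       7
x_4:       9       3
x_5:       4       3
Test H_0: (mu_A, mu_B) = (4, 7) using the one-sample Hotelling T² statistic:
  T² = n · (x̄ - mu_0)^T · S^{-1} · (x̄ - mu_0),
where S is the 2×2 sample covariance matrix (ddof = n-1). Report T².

Step 1 — sample mean vector:
  mean(A) = (9 + 4 + 3 + 9 + 4) / 5 = 29/5 = 5.8
  mean(B) = (2 + 6 + 7 + 3 + 3) / 5 = 21/5 = 4.2
  x̄ = (5.8, 4.2),  deviation x̄ - mu_0 = (5.8, 4.2) - (4, 7) = (1.8, -2.8).

Step 2 — sample covariance matrix, S[i,j] = (1/(n-1)) · Σ_k (x_{k,i} - mean_i) · (x_{k,j} - mean_j), divisor n-1 = 4:
  S[A,A] = ((3.2)·(3.2) + (-1.8)·(-1.8) + (-2.8)·(-2.8) + (3.2)·(3.2) + (-1.8)·(-1.8)) / 4 = 34.8/4 = 8.7
  S[A,B] = ((3.2)·(-2.2) + (-1.8)·(1.8) + (-2.8)·(2.8) + (3.2)·(-1.2) + (-1.8)·(-1.2)) / 4 = -19.8/4 = -4.95
  S[B,B] = ((-2.2)·(-2.2) + (1.8)·(1.8) + (2.8)·(2.8) + (-1.2)·(-1.2) + (-1.2)·(-1.2)) / 4 = 18.8/4 = 4.7
  S = [[8.7, -4.95],
 [-4.95, 4.7]].

Step 3 — invert S. det(S) = 8.7·4.7 - (-4.95)² = 16.3875.
  S^{-1} = (1/det) · [[d, -b], [-b, a]] = [[0.2868, 0.3021],
 [0.3021, 0.5309]].

Step 4 — quadratic form (x̄ - mu_0)^T · S^{-1} · (x̄ - mu_0):
  S^{-1} · (x̄ - mu_0) = (-0.3295, -0.9428),
  (x̄ - mu_0)^T · [...] = (1.8)·(-0.3295) + (-2.8)·(-0.9428) = 2.0467.

Step 5 — scale by n: T² = 5 · 2.0467 = 10.2334.

T² ≈ 10.2334


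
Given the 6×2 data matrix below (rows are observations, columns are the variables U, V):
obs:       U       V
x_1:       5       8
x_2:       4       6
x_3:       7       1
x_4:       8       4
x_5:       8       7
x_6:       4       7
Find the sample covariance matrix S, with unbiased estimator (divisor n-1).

Step 1 — column means:
  mean(U) = (5 + 4 + 7 + 8 + 8 + 4) / 6 = 36/6 = 6
  mean(V) = (8 + 6 + 1 + 4 + 7 + 7) / 6 = 33/6 = 5.5

Step 2 — sample covariance S[i,j] = (1/(n-1)) · Σ_k (x_{k,i} - mean_i) · (x_{k,j} - mean_j), with n-1 = 5.
  S[U,U] = ((-1)·(-1) + (-2)·(-2) + (1)·(1) + (2)·(2) + (2)·(2) + (-2)·(-2)) / 5 = 18/5 = 3.6
  S[U,V] = ((-1)·(2.5) + (-2)·(0.5) + (1)·(-4.5) + (2)·(-1.5) + (2)·(1.5) + (-2)·(1.5)) / 5 = -11/5 = -2.2
  S[V,V] = ((2.5)·(2.5) + (0.5)·(0.5) + (-4.5)·(-4.5) + (-1.5)·(-1.5) + (1.5)·(1.5) + (1.5)·(1.5)) / 5 = 33.5/5 = 6.7

S is symmetric (S[j,i] = S[i,j]). Assembling:

S = [[3.6, -2.2],
 [-2.2, 6.7]]


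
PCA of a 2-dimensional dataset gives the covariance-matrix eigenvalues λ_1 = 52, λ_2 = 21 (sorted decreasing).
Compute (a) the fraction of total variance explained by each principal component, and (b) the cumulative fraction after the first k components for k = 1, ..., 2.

Step 1 — total variance = trace(Sigma) = Σ λ_i = 52 + 21 = 73.

Step 2 — fraction explained by component i = λ_i / Σ λ:
  PC1: 52/73 = 0.7123
  PC2: 21/73 = 0.2877

Step 3 — cumulative fraction after k components = (λ_1 + ... + λ_k) / Σ λ:
  k = 1: 52/73 = 0.7123
  k = 2: (52 + 21)/73 = 73/73 = 1

Summary (fraction, with percent):

explained: PC1 0.7123 (71.23%), PC2 0.2877 (28.77%);  cumulative: 0.7123, 1


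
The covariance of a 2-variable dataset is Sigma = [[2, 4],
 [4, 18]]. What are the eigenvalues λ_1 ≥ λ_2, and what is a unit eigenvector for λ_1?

Step 1 — characteristic polynomial of 2×2 Sigma:
  det(Sigma - λI) = λ² - trace · λ + det = 0.
  trace = 2 + 18 = 20, det = 2·18 - (4)² = 20.
Step 2 — discriminant:
  Δ = trace² - 4·det = 400 - 80 = 320.
Step 3 — eigenvalues:
  λ = (trace ± √Δ)/2 = (20 ± 17.8885)/2,
  λ_1 = 18.9443,  λ_2 = 1.0557.

Step 4 — unit eigenvector for λ_1: solve (Sigma - λ_1 I)v = 0. First row:
  (2 - 18.9443)·v_x + (4)·v_y = 0, i.e. (-16.9443)·v_x + (4)·v_y = 0,
  so v ∝ (b, λ_1 - a) = (4, 16.9443) = u.
  ||u|| = √((4)² + (16.9443)²) = √(303.1084) ≈ 17.41,
  v_1 = u/||u|| ≈ (0.2298, 0.9732) (||v_1|| = 1).

λ_1 = 18.9443,  λ_2 = 1.0557;  v_1 ≈ (0.2298, 0.9732)


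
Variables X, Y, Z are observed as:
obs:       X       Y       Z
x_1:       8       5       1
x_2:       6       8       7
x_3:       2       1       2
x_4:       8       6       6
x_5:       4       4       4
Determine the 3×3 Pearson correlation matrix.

Step 1 — column means:
  mean(X) = (8 + 6 + 2 + 8 + 4) / 5 = 28/5 = 5.6
  mean(Y) = (5 + 8 + 1 + 6 + 4) / 5 = 24/5 = 4.8
  mean(Z) = (1 + 7 + 2 + 6 + 4) / 5 = 20/5 = 4

Step 2 — sample variances and covariances s[i,j] = (1/(n-1)) · Σ_k (x_{k,i} - mean_i) · (x_{k,j} - mean_j), with n-1 = 4:
  s[X,X] = ((2.4)·(2.4) + (0.4)·(0.4) + (-3.6)·(-3.6) + (2.4)·(2.4) + (-1.6)·(-1.6)) / 4 = 27.2/4 = 6.8
  s[X,Y] = ((2.4)·(0.2) + (0.4)·(3.2) + (-3.6)·(-3.8) + (2.4)·(1.2) + (-1.6)·(-0.8)) / 4 = 19.6/4 = 4.9
  s[X,Z] = ((2.4)·(-3) + (0.4)·(3) + (-3.6)·(-2) + (2.4)·(2) + (-1.6)·(0)) / 4 = 6/4 = 1.5
  s[Y,Y] = ((0.2)·(0.2) + (3.2)·(3.2) + (-3.8)·(-3.8) + (1.2)·(1.2) + (-0.8)·(-0.8)) / 4 = 26.8/4 = 6.7
  s[Y,Z] = ((0.2)·(-3) + (3.2)·(3) + (-3.8)·(-2) + (1.2)·(2) + (-0.8)·(0)) / 4 = 19/4 = 4.75
  s[Z,Z] = ((-3)·(-3) + (3)·(3) + (-2)·(-2) + (2)·(2) + (0)·(0)) / 4 = 26/4 = 6.5
  Sample standard deviations s_i = √(s[i,i]):
  s(X) = √(6.8) = 2.6077
  s(Y) = √(6.7) = 2.5884
  s(Z) = √(6.5) = 2.5495

Step 3 — r_{ij} = s_{ij} / (s_i · s_j):
  r[X,X] = 1 (diagonal).
  r[X,Y] = 4.9 / (2.6077 · 2.5884) = 4.9 / 6.7498 = 0.7259
  r[X,Z] = 1.5 / (2.6077 · 2.5495) = 1.5 / 6.6483 = 0.2256
  r[Y,Y] = 1 (diagonal).
  r[Y,Z] = 4.75 / (2.5884 · 2.5495) = 4.75 / 6.5992 = 0.7198
  r[Z,Z] = 1 (diagonal).

R is symmetric with unit diagonal. Assembling:

R = [[1, 0.7259, 0.2256],
 [0.7259, 1, 0.7198],
 [0.2256, 0.7198, 1]]


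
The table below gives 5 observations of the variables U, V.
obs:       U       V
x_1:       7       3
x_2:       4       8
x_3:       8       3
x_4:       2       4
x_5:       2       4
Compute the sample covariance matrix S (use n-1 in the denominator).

Step 1 — column means:
  mean(U) = (7 + 4 + 8 + 2 + 2) / 5 = 23/5 = 4.6
  mean(V) = (3 + 8 + 3 + 4 + 4) / 5 = 22/5 = 4.4

Step 2 — sample covariance S[i,j] = (1/(n-1)) · Σ_k (x_{k,i} - mean_i) · (x_{k,j} - mean_j), with n-1 = 4.
  S[U,U] = ((2.4)·(2.4) + (-0.6)·(-0.6) + (3.4)·(3.4) + (-2.6)·(-2.6) + (-2.6)·(-2.6)) / 4 = 31.2/4 = 7.8
  S[U,V] = ((2.4)·(-1.4) + (-0.6)·(3.6) + (3.4)·(-1.4) + (-2.6)·(-0.4) + (-2.6)·(-0.4)) / 4 = -8.2/4 = -2.05
  S[V,V] = ((-1.4)·(-1.4) + (3.6)·(3.6) + (-1.4)·(-1.4) + (-0.4)·(-0.4) + (-0.4)·(-0.4)) / 4 = 17.2/4 = 4.3

S is symmetric (S[j,i] = S[i,j]). Assembling:

S = [[7.8, -2.05],
 [-2.05, 4.3]]


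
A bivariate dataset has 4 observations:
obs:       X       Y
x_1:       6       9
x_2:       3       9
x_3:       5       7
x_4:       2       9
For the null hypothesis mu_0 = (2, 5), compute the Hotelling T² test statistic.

Step 1 — sample mean vector:
  mean(X) = (6 + 3 + 5 + 2) / 4 = 16/4 = 4
  mean(Y) = (9 + 9 + 7 + 9) / 4 = 34/4 = 8.5
  x̄ = (4, 8.5),  deviation x̄ - mu_0 = (4, 8.5) - (2, 5) = (2, 3.5).

Step 2 — sample covariance matrix, S[i,j] = (1/(n-1)) · Σ_k (x_{k,i} - mean_i) · (x_{k,j} - mean_j), divisor n-1 = 3:
  S[X,X] = ((2)·(2) + (-1)·(-1) + (1)·(1) + (-2)·(-2)) / 3 = 10/3 = 3.3333
  S[X,Y] = ((2)·(0.5) + (-1)·(0.5) + (1)·(-1.5) + (-2)·(0.5)) / 3 = -2/3 = -0.6667
  S[Y,Y] = ((0.5)·(0.5) + (0.5)·(0.5) + (-1.5)·(-1.5) + (0.5)·(0.5)) / 3 = 3/3 = 1
  S = [[3.3333, -0.6667],
 [-0.6667, 1]].

Step 3 — invert S. det(S) = 3.3333·1 - (-0.6667)² = 2.8889.
  S^{-1} = (1/det) · [[d, -b], [-b, a]] = [[0.3462, 0.2308],
 [0.2308, 1.1538]].

Step 4 — quadratic form (x̄ - mu_0)^T · S^{-1} · (x̄ - mu_0):
  S^{-1} · (x̄ - mu_0) = (1.5, 4.5),
  (x̄ - mu_0)^T · [...] = (2)·(1.5) + (3.5)·(4.5) = 18.75.

Step 5 — scale by n: T² = 4 · 18.75 = 75.

T² ≈ 75


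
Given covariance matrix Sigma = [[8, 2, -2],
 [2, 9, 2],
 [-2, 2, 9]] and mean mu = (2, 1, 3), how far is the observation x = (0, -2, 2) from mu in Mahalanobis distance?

Step 1 — centre the observation: (x - mu) = (-2, -3, -1).

Step 2 — invert Sigma (cofactor / det for 3×3, or solve directly):
  Sigma^{-1} = [[0.1458, -0.0417, 0.0417],
 [-0.0417, 0.1288, -0.0379],
 [0.0417, -0.0379, 0.1288]].

Step 3 — form the quadratic (x - mu)^T · Sigma^{-1} · (x - mu):
  Sigma^{-1} · (x - mu) = (-0.2083, -0.2652, -0.0985).
  (x - mu)^T · [Sigma^{-1} · (x - mu)] = (-2)·(-0.2083) + (-3)·(-0.2652) + (-1)·(-0.0985) = 1.3106.

Step 4 — take square root: d = √(1.3106) ≈ 1.1448.

d(x, mu) = √(1.3106) ≈ 1.1448


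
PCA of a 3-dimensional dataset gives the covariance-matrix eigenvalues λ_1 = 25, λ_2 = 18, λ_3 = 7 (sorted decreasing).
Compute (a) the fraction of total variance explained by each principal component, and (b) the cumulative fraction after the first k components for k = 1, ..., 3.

Step 1 — total variance = trace(Sigma) = Σ λ_i = 25 + 18 + 7 = 50.

Step 2 — fraction explained by component i = λ_i / Σ λ:
  PC1: 25/50 = 0.5
  PC2: 18/50 = 0.36
  PC3: 7/50 = 0.14

Step 3 — cumulative fraction after k components = (λ_1 + ... + λ_k) / Σ λ:
  k = 1: 25/50 = 0.5
  k = 2: (25 + 18)/50 = 43/50 = 0.86
  k = 3: (25 + 18 + 7)/50 = 50/50 = 1

Summary (fraction, with percent):

explained: PC1 0.5 (50%), PC2 0.36 (36%), PC3 0.14 (14%);  cumulative: 0.5, 0.86, 1


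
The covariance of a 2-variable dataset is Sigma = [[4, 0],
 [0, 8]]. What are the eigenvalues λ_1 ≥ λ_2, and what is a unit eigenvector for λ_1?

Step 1 — characteristic polynomial of 2×2 Sigma:
  det(Sigma - λI) = λ² - trace · λ + det = 0.
  trace = 4 + 8 = 12, det = 4·8 - (0)² = 32.
Step 2 — discriminant:
  Δ = trace² - 4·det = 144 - 128 = 16.
Step 3 — eigenvalues:
  λ = (trace ± √Δ)/2 = (12 ± 4)/2,
  λ_1 = 8,  λ_2 = 4.

Step 4 — unit eigenvector for λ_1: Sigma is diagonal, so its eigenvectors are the coordinate axes. λ_1 = 8 is the diagonal entry on the second coordinate axis, hence
  v_1 = (0, 1) (||v_1|| = 1).

λ_1 = 8,  λ_2 = 4;  v_1 ≈ (0, 1)


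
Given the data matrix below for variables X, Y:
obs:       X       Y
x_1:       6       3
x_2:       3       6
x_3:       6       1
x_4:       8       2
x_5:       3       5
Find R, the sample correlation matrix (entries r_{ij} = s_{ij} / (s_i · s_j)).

Step 1 — column means:
  mean(X) = (6 + 3 + 6 + 8 + 3) / 5 = 26/5 = 5.2
  mean(Y) = (3 + 6 + 1 + 2 + 5) / 5 = 17/5 = 3.4

Step 2 — sample variances and covariances s[i,j] = (1/(n-1)) · Σ_k (x_{k,i} - mean_i) · (x_{k,j} - mean_j), with n-1 = 4:
  s[X,X] = ((0.8)·(0.8) + (-2.2)·(-2.2) + (0.8)·(0.8) + (2.8)·(2.8) + (-2.2)·(-2.2)) / 4 = 18.8/4 = 4.7
  s[X,Y] = ((0.8)·(-0.4) + (-2.2)·(2.6) + (0.8)·(-2.4) + (2.8)·(-1.4) + (-2.2)·(1.6)) / 4 = -15.4/4 = -3.85
  s[Y,Y] = ((-0.4)·(-0.4) + (2.6)·(2.6) + (-2.4)·(-2.4) + (-1.4)·(-1.4) + (1.6)·(1.6)) / 4 = 17.2/4 = 4.3
  Sample standard deviations s_i = √(s[i,i]):
  s(X) = √(4.7) = 2.1679
  s(Y) = √(4.3) = 2.0736

Step 3 — r_{ij} = s_{ij} / (s_i · s_j):
  r[X,X] = 1 (diagonal).
  r[X,Y] = -3.85 / (2.1679 · 2.0736) = -3.85 / 4.4956 = -0.8564
  r[Y,Y] = 1 (diagonal).

R is symmetric with unit diagonal. Assembling:

R = [[1, -0.8564],
 [-0.8564, 1]]


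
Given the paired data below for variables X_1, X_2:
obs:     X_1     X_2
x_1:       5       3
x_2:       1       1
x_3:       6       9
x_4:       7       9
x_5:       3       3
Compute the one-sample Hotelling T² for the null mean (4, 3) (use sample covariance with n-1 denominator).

Step 1 — sample mean vector:
  mean(X_1) = (5 + 1 + 6 + 7 + 3) / 5 = 22/5 = 4.4
  mean(X_2) = (3 + 1 + 9 + 9 + 3) / 5 = 25/5 = 5
  x̄ = (4.4, 5),  deviation x̄ - mu_0 = (4.4, 5) - (4, 3) = (0.4, 2).

Step 2 — sample covariance matrix, S[i,j] = (1/(n-1)) · Σ_k (x_{k,i} - mean_i) · (x_{k,j} - mean_j), divisor n-1 = 4:
  S[X_1,X_1] = ((0.6)·(0.6) + (-3.4)·(-3.4) + (1.6)·(1.6) + (2.6)·(2.6) + (-1.4)·(-1.4)) / 4 = 23.2/4 = 5.8
  S[X_1,X_2] = ((0.6)·(-2) + (-3.4)·(-4) + (1.6)·(4) + (2.6)·(4) + (-1.4)·(-2)) / 4 = 32/4 = 8
  S[X_2,X_2] = ((-2)·(-2) + (-4)·(-4) + (4)·(4) + (4)·(4) + (-2)·(-2)) / 4 = 56/4 = 14
  S = [[5.8, 8],
 [8, 14]].

Step 3 — invert S. det(S) = 5.8·14 - (8)² = 17.2.
  S^{-1} = (1/det) · [[d, -b], [-b, a]] = [[0.814, -0.4651],
 [-0.4651, 0.3372]].

Step 4 — quadratic form (x̄ - mu_0)^T · S^{-1} · (x̄ - mu_0):
  S^{-1} · (x̄ - mu_0) = (-0.6047, 0.4884),
  (x̄ - mu_0)^T · [...] = (0.4)·(-0.6047) + (2)·(0.4884) = 0.7349.

Step 5 — scale by n: T² = 5 · 0.7349 = 3.6744.

T² ≈ 3.6744


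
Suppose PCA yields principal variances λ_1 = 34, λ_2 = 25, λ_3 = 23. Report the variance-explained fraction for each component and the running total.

Step 1 — total variance = trace(Sigma) = Σ λ_i = 34 + 25 + 23 = 82.

Step 2 — fraction explained by component i = λ_i / Σ λ:
  PC1: 34/82 = 0.4146
  PC2: 25/82 = 0.3049
  PC3: 23/82 = 0.2805

Step 3 — cumulative fraction after k components = (λ_1 + ... + λ_k) / Σ λ:
  k = 1: 34/82 = 0.4146
  k = 2: (34 + 25)/82 = 59/82 = 0.7195
  k = 3: (34 + 25 + 23)/82 = 82/82 = 1

Summary (fraction, with percent):

explained: PC1 0.4146 (41.46%), PC2 0.3049 (30.49%), PC3 0.2805 (28.05%);  cumulative: 0.4146, 0.7195, 1


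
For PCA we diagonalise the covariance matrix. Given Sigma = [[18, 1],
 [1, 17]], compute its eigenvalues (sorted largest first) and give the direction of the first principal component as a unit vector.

Step 1 — characteristic polynomial of 2×2 Sigma:
  det(Sigma - λI) = λ² - trace · λ + det = 0.
  trace = 18 + 17 = 35, det = 18·17 - (1)² = 305.
Step 2 — discriminant:
  Δ = trace² - 4·det = 1225 - 1220 = 5.
Step 3 — eigenvalues:
  λ = (trace ± √Δ)/2 = (35 ± 2.2361)/2,
  λ_1 = 18.618,  λ_2 = 16.382.

Step 4 — unit eigenvector for λ_1: solve (Sigma - λ_1 I)v = 0. First row:
  (18 - 18.618)·v_x + (1)·v_y = 0, i.e. (-0.618)·v_x + (1)·v_y = 0,
  so v ∝ (b, λ_1 - a) = (1, 0.618) = u.
  ||u|| = √((1)² + (0.618)²) = √(1.382) ≈ 1.1756,
  v_1 = u/||u|| ≈ (0.8507, 0.5257) (||v_1|| = 1).

λ_1 = 18.618,  λ_2 = 16.382;  v_1 ≈ (0.8507, 0.5257)
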